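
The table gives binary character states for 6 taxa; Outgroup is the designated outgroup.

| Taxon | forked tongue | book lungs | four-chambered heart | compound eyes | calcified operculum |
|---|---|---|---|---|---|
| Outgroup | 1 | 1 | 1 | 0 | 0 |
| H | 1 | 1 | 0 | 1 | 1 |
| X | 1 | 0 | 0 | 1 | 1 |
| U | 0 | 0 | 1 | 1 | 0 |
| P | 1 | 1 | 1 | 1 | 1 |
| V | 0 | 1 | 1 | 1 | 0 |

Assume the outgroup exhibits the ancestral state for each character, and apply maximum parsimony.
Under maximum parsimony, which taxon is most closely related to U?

Character polarity is set by the outgroup: the derived state is whichever differs from the outgroup's state, so for forked tongue, book lungs, four-chambered heart the derived state is '0', and for the remaining characters it is '1'.
forked tongue (derived state '0') is shared by U and V — a synapomorphy uniting that clade.
book lungs (state '0') occurs in U and X but conflicts with the nesting implied by the other characters — most parsimoniously interpreted as homoplasy.
four-chambered heart (derived state '0') is shared by H and X — a synapomorphy uniting that clade.
compound eyes (derived state '1') is shared by all ingroup taxa — unites the whole ingroup.
calcified operculum: derived state '1' in H, P, and X only — synapomorphy for {H, P, X}.
Most parsimonious ingroup topology: (((H,X),P),(U,V)).
U and V form a cherry on this tree, so they are sister taxa.

V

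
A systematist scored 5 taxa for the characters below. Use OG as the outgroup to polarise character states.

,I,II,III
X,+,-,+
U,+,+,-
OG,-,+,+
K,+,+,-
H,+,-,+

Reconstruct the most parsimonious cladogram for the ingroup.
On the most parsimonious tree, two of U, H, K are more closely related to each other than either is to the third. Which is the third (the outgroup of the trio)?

H

Character polarity is set by the outgroup: the derived state is whichever differs from the outgroup's state, so for II, III the derived state is '-', and for the remaining characters it is '+'.
I (derived state '+') is shared by all ingroup taxa — unites the whole ingroup.
II (derived state '-') is shared by H and X — a synapomorphy uniting that clade.
Only K and U show the derived state '-' for III, supporting them as a clade.
Most parsimonious ingroup topology: ((U,K),(X,H)).
K and U share a more recent common ancestor with each other than either does with H, so H is the least closely related of the three.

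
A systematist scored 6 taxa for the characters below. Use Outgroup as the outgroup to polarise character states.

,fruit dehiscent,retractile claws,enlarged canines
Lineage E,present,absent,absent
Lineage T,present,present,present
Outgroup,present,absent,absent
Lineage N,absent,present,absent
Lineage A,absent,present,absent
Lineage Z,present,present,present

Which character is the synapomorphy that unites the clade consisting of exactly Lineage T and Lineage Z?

Character polarity is set by the outgroup: the derived state is whichever differs from the outgroup's state, so for fruit dehiscent the derived state is 'absent', and for the remaining characters it is 'present'.
fruit dehiscent (derived state 'absent') is shared by Lineage A and Lineage N — a synapomorphy uniting that clade.
Only Lineage A, Lineage N, Lineage T, and Lineage Z show the derived state 'present' for retractile claws, supporting them as a clade.
Only Lineage T and Lineage Z show the derived state 'present' for enlarged canines, supporting them as a clade.
Most parsimonious ingroup topology: (((Lineage Z,Lineage T),(Lineage A,Lineage N)),Lineage E).
The clade {Lineage T, Lineage Z} is supported by enlarged canines: its derived state 'present' occurs in exactly those taxa and in no other taxon (including the outgroup).

enlarged canines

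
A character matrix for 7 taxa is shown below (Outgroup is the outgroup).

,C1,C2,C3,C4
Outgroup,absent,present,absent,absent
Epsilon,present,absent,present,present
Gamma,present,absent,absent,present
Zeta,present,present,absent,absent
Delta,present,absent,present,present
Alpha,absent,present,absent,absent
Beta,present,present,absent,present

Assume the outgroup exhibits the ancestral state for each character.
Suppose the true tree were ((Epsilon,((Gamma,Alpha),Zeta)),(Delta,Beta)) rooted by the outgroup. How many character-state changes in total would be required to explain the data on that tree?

10

Map each character onto ((Epsilon,((Gamma,Alpha),Zeta)),(Delta,Beta)) (rooted by Outgroup) and count the minimum state changes it requires (Fitch parsimony):
C1: 2; C2: 3; C3: 2; C4: 3.
Total tree length = 10.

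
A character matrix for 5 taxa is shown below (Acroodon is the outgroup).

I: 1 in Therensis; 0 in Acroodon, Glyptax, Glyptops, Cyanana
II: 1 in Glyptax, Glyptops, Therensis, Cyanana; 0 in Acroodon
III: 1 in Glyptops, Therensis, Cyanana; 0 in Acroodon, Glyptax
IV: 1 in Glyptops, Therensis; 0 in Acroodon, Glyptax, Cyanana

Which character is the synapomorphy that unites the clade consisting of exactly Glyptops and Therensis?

The outgroup has state '0' for every character, so '1' is the derived state throughout.
I: derived state '1' in Therensis only — an autapomorphy, so it tells us nothing about relationships among taxa.
All ingroup taxa share the derived state '1' for II; it defines the ingroup but does not resolve relationships within it.
III (derived state '1') is shared by Cyanana, Glyptops, and Therensis — a synapomorphy uniting that clade.
Only Glyptops and Therensis show the derived state '1' for IV, supporting them as a clade.
Most parsimonious ingroup topology: (Glyptax,((Glyptops,Therensis),Cyanana)).
The clade {Glyptops, Therensis} is supported by IV: its derived state '1' occurs in exactly those taxa and in no other taxon (including the outgroup).

IV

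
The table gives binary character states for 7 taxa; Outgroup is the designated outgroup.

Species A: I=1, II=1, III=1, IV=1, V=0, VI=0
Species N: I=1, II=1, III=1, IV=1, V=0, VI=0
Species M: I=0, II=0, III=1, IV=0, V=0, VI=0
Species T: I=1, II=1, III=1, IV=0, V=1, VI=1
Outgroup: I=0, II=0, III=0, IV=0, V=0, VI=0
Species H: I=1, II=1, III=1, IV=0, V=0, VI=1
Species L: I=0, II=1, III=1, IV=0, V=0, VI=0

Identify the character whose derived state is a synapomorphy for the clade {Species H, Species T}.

The outgroup has state '0' for every character, so '1' is the derived state throughout.
I: derived state '1' in Species A, Species H, Species N, and Species T only — synapomorphy for {Species A, Species H, Species N, Species T}.
II: derived state '1' in Species A, Species H, Species L, Species N, and Species T only — synapomorphy for {Species A, Species H, Species L, Species N, Species T}.
III (derived state '1') is shared by all ingroup taxa — unites the whole ingroup.
IV (derived state '1') is shared by Species A and Species N — a synapomorphy uniting that clade.
V: derived state '1' in Species T only — an autapomorphy, so it tells us nothing about relationships among taxa.
Only Species H and Species T show the derived state '1' for VI, supporting them as a clade.
Most parsimonious ingroup topology: ((((Species H,Species T),(Species N,Species A)),Species L),Species M).
The clade {Species H, Species T} is supported by VI: its derived state '1' occurs in exactly those taxa and in no other taxon (including the outgroup).

VI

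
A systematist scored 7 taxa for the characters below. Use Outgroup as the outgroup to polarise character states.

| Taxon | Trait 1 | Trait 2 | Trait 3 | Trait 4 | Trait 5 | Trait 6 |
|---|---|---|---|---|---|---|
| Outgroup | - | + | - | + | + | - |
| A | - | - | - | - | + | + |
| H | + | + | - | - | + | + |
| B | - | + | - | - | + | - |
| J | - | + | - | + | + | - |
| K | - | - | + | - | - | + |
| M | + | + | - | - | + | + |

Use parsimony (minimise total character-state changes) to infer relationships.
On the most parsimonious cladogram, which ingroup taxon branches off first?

J

Character polarity is set by the outgroup: the derived state is whichever differs from the outgroup's state, so for Trait 2, Trait 4, Trait 5 the derived state is '-', and for the remaining characters it is '+'.
Trait 1 (derived state '+') is shared by H and M — a synapomorphy uniting that clade.
Trait 2: derived state '-' in A and K only — synapomorphy for {A, K}.
Trait 3 (derived state '+') is unique to K (autapomorphy; uninformative for grouping).
Trait 4 (derived state '-') is shared by A, B, H, K, and M — a synapomorphy uniting that clade.
Trait 5: derived state '-' in K only — an autapomorphy, so it tells us nothing about relationships among taxa.
Only A, H, K, and M show the derived state '+' for Trait 6, supporting them as a clade.
Most parsimonious ingroup topology: ((((A,K),(H,M)),B),J).
J is sister to the clade containing all other ingroup taxa, so it is the earliest-diverging (most basal) ingroup lineage.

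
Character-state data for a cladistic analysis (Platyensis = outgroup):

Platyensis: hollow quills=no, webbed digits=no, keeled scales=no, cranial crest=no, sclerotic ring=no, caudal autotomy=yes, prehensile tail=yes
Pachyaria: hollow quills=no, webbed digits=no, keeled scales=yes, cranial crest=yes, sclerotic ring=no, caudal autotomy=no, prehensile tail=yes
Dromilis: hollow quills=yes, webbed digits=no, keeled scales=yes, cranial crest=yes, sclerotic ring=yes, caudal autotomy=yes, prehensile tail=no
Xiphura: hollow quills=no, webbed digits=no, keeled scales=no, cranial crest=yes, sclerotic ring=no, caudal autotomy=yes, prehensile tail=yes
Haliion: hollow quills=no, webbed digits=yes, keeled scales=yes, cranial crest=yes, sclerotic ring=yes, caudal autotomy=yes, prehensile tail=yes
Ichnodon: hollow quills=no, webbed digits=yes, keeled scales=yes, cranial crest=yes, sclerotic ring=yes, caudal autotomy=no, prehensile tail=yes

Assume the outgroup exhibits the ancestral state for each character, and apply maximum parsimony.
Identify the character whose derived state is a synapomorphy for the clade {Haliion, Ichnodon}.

Character polarity is set by the outgroup: the derived state is whichever differs from the outgroup's state, so for caudal autotomy, prehensile tail the derived state is 'no', and for the remaining characters it is 'yes'.
hollow quills (derived state 'yes') is unique to Dromilis (autapomorphy; uninformative for grouping).
webbed digits: derived state 'yes' in Haliion and Ichnodon only — synapomorphy for {Haliion, Ichnodon}.
Only Dromilis, Haliion, Ichnodon, and Pachyaria show the derived state 'yes' for keeled scales, supporting them as a clade.
All ingroup taxa share the derived state 'yes' for cranial crest; it defines the ingroup but does not resolve relationships within it.
sclerotic ring (derived state 'yes') is shared by Dromilis, Haliion, and Ichnodon — a synapomorphy uniting that clade.
caudal autotomy (state 'no') occurs in Ichnodon and Pachyaria but conflicts with the nesting implied by the other characters — most parsimoniously interpreted as homoplasy.
prehensile tail (derived state 'no') is unique to Dromilis (autapomorphy; uninformative for grouping).
Most parsimonious ingroup topology: (((Dromilis,(Haliion,Ichnodon)),Pachyaria),Xiphura).
The clade {Haliion, Ichnodon} is supported by webbed digits: its derived state 'yes' occurs in exactly those taxa and in no other taxon (including the outgroup).

webbed digits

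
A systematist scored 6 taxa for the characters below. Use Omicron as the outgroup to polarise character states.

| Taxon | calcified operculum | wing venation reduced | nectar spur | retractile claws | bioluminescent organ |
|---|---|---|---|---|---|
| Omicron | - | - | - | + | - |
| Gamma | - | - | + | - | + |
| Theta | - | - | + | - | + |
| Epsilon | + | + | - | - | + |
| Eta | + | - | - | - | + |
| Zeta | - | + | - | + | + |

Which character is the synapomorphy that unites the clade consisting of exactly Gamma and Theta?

Character polarity is set by the outgroup: the derived state is whichever differs from the outgroup's state, so for retractile claws the derived state is '-', and for the remaining characters it is '+'.
calcified operculum (derived state '+') is shared by Epsilon and Eta — a synapomorphy uniting that clade.
wing venation reduced (state '+') occurs in Epsilon and Zeta but conflicts with the nesting implied by the other characters — most parsimoniously interpreted as homoplasy.
nectar spur (derived state '+') is shared by Gamma and Theta — a synapomorphy uniting that clade.
Only Epsilon, Eta, Gamma, and Theta show the derived state '-' for retractile claws, supporting them as a clade.
All ingroup taxa share the derived state '+' for bioluminescent organ; it defines the ingroup but does not resolve relationships within it.
Most parsimonious ingroup topology: (((Gamma,Theta),(Epsilon,Eta)),Zeta).
The clade {Gamma, Theta} is supported by nectar spur: its derived state '+' occurs in exactly those taxa and in no other taxon (including the outgroup).

nectar spur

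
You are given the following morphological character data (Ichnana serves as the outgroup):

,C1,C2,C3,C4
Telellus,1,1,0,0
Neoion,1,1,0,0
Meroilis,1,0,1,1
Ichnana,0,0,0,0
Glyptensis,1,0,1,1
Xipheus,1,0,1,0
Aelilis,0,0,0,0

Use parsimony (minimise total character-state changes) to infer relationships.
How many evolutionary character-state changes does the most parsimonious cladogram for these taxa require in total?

4

The outgroup has state '0' for every character, so '1' is the derived state throughout.
Only Glyptensis, Meroilis, Neoion, Telellus, and Xipheus show the derived state '1' for C1, supporting them as a clade.
Only Neoion and Telellus show the derived state '1' for C2, supporting them as a clade.
C3 (derived state '1') is shared by Glyptensis, Meroilis, and Xipheus — a synapomorphy uniting that clade.
C4: derived state '1' in Glyptensis and Meroilis only — synapomorphy for {Glyptensis, Meroilis}.
Most parsimonious ingroup topology: ((((Meroilis,Glyptensis),Xipheus),(Neoion,Telellus)),Aelilis).
Changes per character on this tree: C1: 1; C2: 1; C3: 1; C4: 1.
Total = 4.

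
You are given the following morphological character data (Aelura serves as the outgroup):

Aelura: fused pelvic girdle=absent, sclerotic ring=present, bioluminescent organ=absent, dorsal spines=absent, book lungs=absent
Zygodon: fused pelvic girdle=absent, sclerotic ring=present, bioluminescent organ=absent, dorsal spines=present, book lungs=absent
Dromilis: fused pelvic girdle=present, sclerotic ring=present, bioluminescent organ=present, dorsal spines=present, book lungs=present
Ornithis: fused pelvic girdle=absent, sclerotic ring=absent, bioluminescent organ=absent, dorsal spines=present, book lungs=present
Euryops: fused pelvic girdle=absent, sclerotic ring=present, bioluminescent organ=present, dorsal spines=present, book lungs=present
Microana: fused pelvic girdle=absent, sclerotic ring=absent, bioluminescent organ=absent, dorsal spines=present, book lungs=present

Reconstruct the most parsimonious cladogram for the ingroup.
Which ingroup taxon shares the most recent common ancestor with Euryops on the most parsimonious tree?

Dromilis

Character polarity is set by the outgroup: the derived state is whichever differs from the outgroup's state, so for sclerotic ring the derived state is 'absent', and for the remaining characters it is 'present'.
fused pelvic girdle: derived state 'present' in Dromilis only — an autapomorphy, so it tells us nothing about relationships among taxa.
sclerotic ring: derived state 'absent' in Microana and Ornithis only — synapomorphy for {Microana, Ornithis}.
bioluminescent organ: derived state 'present' in Dromilis and Euryops only — synapomorphy for {Dromilis, Euryops}.
dorsal spines (derived state 'present') is shared by all ingroup taxa — unites the whole ingroup.
book lungs (derived state 'present') is shared by Dromilis, Euryops, Microana, and Ornithis — a synapomorphy uniting that clade.
Most parsimonious ingroup topology: (Zygodon,((Dromilis,Euryops),(Ornithis,Microana))).
Euryops and Dromilis form a cherry on this tree, so they are sister taxa.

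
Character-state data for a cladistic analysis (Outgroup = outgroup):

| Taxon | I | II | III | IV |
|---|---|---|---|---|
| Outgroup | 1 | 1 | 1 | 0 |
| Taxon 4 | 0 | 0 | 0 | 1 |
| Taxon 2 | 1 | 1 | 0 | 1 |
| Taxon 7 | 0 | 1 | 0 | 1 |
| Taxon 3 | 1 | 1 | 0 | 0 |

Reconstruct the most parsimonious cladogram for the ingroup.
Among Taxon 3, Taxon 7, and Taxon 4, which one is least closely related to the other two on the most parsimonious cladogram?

Character polarity is set by the outgroup: the derived state is whichever differs from the outgroup's state, so for I, II, III the derived state is '0', and for the remaining characters it is '1'.
I: derived state '0' in Taxon 4 and Taxon 7 only — synapomorphy for {Taxon 4, Taxon 7}.
II (derived state '0') is unique to Taxon 4 (autapomorphy; uninformative for grouping).
All ingroup taxa share the derived state '0' for III; it defines the ingroup but does not resolve relationships within it.
Only Taxon 2, Taxon 4, and Taxon 7 show the derived state '1' for IV, supporting them as a clade.
Most parsimonious ingroup topology: (((Taxon 4,Taxon 7),Taxon 2),Taxon 3).
Taxon 7 and Taxon 4 share a more recent common ancestor with each other than either does with Taxon 3, so Taxon 3 is the least closely related of the three.

Taxon 3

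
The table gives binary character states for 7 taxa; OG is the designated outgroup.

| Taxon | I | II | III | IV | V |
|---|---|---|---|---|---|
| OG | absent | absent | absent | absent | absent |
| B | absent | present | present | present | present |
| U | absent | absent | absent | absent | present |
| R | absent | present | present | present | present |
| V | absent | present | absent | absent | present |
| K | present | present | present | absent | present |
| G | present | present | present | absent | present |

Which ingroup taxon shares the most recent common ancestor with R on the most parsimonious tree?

The outgroup has state 'absent' for every character, so 'present' is the derived state throughout.
I (derived state 'present') is shared by G and K — a synapomorphy uniting that clade.
Only B, G, K, R, and V show the derived state 'present' for II, supporting them as a clade.
III: derived state 'present' in B, G, K, and R only — synapomorphy for {B, G, K, R}.
Only B and R show the derived state 'present' for IV, supporting them as a clade.
All ingroup taxa share the derived state 'present' for V; it defines the ingroup but does not resolve relationships within it.
Most parsimonious ingroup topology: ((((B,R),(K,G)),V),U).
R and B form a cherry on this tree, so they are sister taxa.

B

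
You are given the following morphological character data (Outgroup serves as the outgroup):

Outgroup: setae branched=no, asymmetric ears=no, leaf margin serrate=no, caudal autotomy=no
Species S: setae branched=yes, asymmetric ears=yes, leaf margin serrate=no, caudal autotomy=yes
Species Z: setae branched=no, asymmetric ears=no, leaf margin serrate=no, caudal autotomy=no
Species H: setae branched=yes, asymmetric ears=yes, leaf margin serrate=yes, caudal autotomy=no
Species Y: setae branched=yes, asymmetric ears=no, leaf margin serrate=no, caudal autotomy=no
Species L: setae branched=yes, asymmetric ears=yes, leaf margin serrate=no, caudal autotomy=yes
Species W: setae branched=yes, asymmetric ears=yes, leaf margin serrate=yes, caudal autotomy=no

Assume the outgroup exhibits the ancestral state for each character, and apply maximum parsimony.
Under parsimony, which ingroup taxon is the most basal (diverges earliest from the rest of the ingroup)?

Species Z

The outgroup has state 'no' for every character, so 'yes' is the derived state throughout.
setae branched (derived state 'yes') is shared by Species H, Species L, Species S, Species W, and Species Y — a synapomorphy uniting that clade.
asymmetric ears (derived state 'yes') is shared by Species H, Species L, Species S, and Species W — a synapomorphy uniting that clade.
leaf margin serrate (derived state 'yes') is shared by Species H and Species W — a synapomorphy uniting that clade.
caudal autotomy (derived state 'yes') is shared by Species L and Species S — a synapomorphy uniting that clade.
Most parsimonious ingroup topology: ((((Species S,Species L),(Species H,Species W)),Species Y),Species Z).
Species Z is sister to the clade containing all other ingroup taxa, so it is the earliest-diverging (most basal) ingroup lineage.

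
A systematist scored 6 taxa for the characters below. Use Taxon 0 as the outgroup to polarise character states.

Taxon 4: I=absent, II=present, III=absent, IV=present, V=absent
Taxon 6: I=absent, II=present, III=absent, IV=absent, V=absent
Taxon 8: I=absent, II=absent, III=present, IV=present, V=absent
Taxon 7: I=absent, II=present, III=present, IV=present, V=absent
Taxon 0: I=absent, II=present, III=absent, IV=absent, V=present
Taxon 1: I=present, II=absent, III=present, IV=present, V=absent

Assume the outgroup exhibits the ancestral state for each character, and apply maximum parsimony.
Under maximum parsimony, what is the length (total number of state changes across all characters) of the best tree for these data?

Character polarity is set by the outgroup: the derived state is whichever differs from the outgroup's state, so for II, V the derived state is 'absent', and for the remaining characters it is 'present'.
I (derived state 'present') is unique to Taxon 1 (autapomorphy; uninformative for grouping).
II: derived state 'absent' in Taxon 1 and Taxon 8 only — synapomorphy for {Taxon 1, Taxon 8}.
Only Taxon 1, Taxon 7, and Taxon 8 show the derived state 'present' for III, supporting them as a clade.
IV: derived state 'present' in Taxon 1, Taxon 4, Taxon 7, and Taxon 8 only — synapomorphy for {Taxon 1, Taxon 4, Taxon 7, Taxon 8}.
All ingroup taxa share the derived state 'absent' for V; it defines the ingroup but does not resolve relationships within it.
Most parsimonious ingroup topology: (((Taxon 7,(Taxon 1,Taxon 8)),Taxon 4),Taxon 6).
Changes per character on this tree: I: 1; II: 1; III: 1; IV: 1; V: 1.
Total = 5.

5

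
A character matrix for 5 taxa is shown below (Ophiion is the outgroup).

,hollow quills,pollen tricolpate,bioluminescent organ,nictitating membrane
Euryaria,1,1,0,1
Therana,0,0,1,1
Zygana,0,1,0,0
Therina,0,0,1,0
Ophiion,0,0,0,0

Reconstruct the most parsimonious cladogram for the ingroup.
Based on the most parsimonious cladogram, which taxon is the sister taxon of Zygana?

Euryaria

The outgroup has state '0' for every character, so '1' is the derived state throughout.
hollow quills: derived state '1' in Euryaria only — an autapomorphy, so it tells us nothing about relationships among taxa.
pollen tricolpate: derived state '1' in Euryaria and Zygana only — synapomorphy for {Euryaria, Zygana}.
Only Therana and Therina show the derived state '1' for bioluminescent organ, supporting them as a clade.
nictitating membrane groups Euryaria and Therana, which is incompatible with the clades supported by the remaining characters; treating it as convergent (homoplasy) costs fewer steps than any alternative tree.
Most parsimonious ingroup topology: ((Therana,Therina),(Euryaria,Zygana)).
Zygana and Euryaria form a cherry on this tree, so they are sister taxa.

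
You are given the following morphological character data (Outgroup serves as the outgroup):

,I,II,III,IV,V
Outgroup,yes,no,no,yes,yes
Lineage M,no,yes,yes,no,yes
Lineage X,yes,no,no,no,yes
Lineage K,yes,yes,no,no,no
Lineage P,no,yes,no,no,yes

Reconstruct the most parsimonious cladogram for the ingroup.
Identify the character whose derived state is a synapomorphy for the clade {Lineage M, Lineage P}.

I

Character polarity is set by the outgroup: the derived state is whichever differs from the outgroup's state, so for I, IV, V the derived state is 'no', and for the remaining characters it is 'yes'.
Only Lineage M and Lineage P show the derived state 'no' for I, supporting them as a clade.
Only Lineage K, Lineage M, and Lineage P show the derived state 'yes' for II, supporting them as a clade.
III (derived state 'yes') is unique to Lineage M (autapomorphy; uninformative for grouping).
All ingroup taxa share the derived state 'no' for IV; it defines the ingroup but does not resolve relationships within it.
V (derived state 'no') is unique to Lineage K (autapomorphy; uninformative for grouping).
Most parsimonious ingroup topology: (((Lineage M,Lineage P),Lineage K),Lineage X).
The clade {Lineage M, Lineage P} is supported by I: its derived state 'no' occurs in exactly those taxa and in no other taxon (including the outgroup).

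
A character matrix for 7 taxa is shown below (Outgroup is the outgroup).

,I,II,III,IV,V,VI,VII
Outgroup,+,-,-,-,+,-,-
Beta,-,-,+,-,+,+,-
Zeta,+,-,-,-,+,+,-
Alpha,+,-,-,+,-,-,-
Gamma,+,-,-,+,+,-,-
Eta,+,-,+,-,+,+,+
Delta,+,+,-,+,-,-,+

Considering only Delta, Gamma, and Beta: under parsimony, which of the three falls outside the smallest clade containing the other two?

Character polarity is set by the outgroup: the derived state is whichever differs from the outgroup's state, so for I, V the derived state is '-', and for the remaining characters it is '+'.
I: derived state '-' in Beta only — an autapomorphy, so it tells us nothing about relationships among taxa.
II (derived state '+') is unique to Delta (autapomorphy; uninformative for grouping).
III: derived state '+' in Beta and Eta only — synapomorphy for {Beta, Eta}.
Only Alpha, Delta, and Gamma show the derived state '+' for IV, supporting them as a clade.
V (derived state '-') is shared by Alpha and Delta — a synapomorphy uniting that clade.
VI: derived state '+' in Beta, Eta, and Zeta only — synapomorphy for {Beta, Eta, Zeta}.
VII (state '+') occurs in Delta and Eta but conflicts with the nesting implied by the other characters — most parsimoniously interpreted as homoplasy.
Most parsimonious ingroup topology: (((Beta,Eta),Zeta),((Alpha,Delta),Gamma)).
Delta and Gamma share a more recent common ancestor with each other than either does with Beta, so Beta is the least closely related of the three.

Beta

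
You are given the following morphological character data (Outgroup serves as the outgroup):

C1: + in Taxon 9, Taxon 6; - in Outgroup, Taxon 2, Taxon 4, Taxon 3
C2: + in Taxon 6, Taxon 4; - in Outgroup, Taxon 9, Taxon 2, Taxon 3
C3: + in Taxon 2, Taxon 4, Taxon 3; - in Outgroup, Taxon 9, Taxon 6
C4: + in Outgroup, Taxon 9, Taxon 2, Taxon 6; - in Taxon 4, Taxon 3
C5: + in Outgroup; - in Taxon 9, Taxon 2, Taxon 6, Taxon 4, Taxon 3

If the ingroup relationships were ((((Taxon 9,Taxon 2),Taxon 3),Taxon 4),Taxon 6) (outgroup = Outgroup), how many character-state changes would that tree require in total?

9

Map each character onto ((((Taxon 9,Taxon 2),Taxon 3),Taxon 4),Taxon 6) (rooted by Outgroup) and count the minimum state changes it requires (Fitch parsimony):
C1: 2; C2: 2; C3: 2; C4: 2; C5: 1.
Total tree length = 9.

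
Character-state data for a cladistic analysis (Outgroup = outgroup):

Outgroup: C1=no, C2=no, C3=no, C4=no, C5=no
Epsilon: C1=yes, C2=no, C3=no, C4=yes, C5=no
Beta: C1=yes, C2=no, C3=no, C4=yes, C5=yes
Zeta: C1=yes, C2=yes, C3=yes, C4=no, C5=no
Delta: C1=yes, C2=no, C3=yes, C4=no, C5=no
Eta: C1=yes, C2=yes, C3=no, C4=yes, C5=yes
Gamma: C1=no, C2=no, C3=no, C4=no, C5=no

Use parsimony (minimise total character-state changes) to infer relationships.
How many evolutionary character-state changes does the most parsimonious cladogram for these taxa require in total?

6

The outgroup has state 'no' for every character, so 'yes' is the derived state throughout.
C1 (derived state 'yes') is shared by Beta, Delta, Epsilon, Eta, and Zeta — a synapomorphy uniting that clade.
C2 (state 'yes') occurs in Eta and Zeta but conflicts with the nesting implied by the other characters — most parsimoniously interpreted as homoplasy.
Only Delta and Zeta show the derived state 'yes' for C3, supporting them as a clade.
Only Beta, Epsilon, and Eta show the derived state 'yes' for C4, supporting them as a clade.
Only Beta and Eta show the derived state 'yes' for C5, supporting them as a clade.
Most parsimonious ingroup topology: (((Epsilon,(Beta,Eta)),(Zeta,Delta)),Gamma).
Changes per character on this tree: C1: 1; C2: 2; C3: 1; C4: 1; C5: 1.
Total = 6.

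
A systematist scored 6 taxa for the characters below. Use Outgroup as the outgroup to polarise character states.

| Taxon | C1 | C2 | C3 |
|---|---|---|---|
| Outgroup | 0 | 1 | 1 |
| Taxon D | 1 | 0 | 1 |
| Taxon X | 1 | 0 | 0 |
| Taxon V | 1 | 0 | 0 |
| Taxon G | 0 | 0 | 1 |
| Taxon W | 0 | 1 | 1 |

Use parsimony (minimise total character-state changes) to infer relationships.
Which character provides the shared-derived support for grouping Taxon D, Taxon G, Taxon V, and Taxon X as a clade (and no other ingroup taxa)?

C2

Character polarity is set by the outgroup: the derived state is whichever differs from the outgroup's state, so for C2, C3 the derived state is '0', and for the remaining characters it is '1'.
C1: derived state '1' in Taxon D, Taxon V, and Taxon X only — synapomorphy for {Taxon D, Taxon V, Taxon X}.
C2: derived state '0' in Taxon D, Taxon G, Taxon V, and Taxon X only — synapomorphy for {Taxon D, Taxon G, Taxon V, Taxon X}.
C3 (derived state '0') is shared by Taxon V and Taxon X — a synapomorphy uniting that clade.
Most parsimonious ingroup topology: (((Taxon D,(Taxon X,Taxon V)),Taxon G),Taxon W).
The clade {Taxon D, Taxon G, Taxon V, Taxon X} is supported by C2: its derived state '0' occurs in exactly those taxa and in no other taxon (including the outgroup).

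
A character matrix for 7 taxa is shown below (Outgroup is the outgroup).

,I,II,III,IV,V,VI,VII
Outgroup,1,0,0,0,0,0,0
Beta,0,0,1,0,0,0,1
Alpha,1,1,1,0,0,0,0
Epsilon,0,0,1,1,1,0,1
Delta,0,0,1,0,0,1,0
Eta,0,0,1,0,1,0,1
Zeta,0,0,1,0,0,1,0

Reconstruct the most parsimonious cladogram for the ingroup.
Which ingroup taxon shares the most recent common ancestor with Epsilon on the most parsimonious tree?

Eta

Character polarity is set by the outgroup: the derived state is whichever differs from the outgroup's state, so for I the derived state is '0', and for the remaining characters it is '1'.
Only Beta, Delta, Epsilon, Eta, and Zeta show the derived state '0' for I, supporting them as a clade.
II (derived state '1') is unique to Alpha (autapomorphy; uninformative for grouping).
III (derived state '1') is shared by all ingroup taxa — unites the whole ingroup.
IV: derived state '1' in Epsilon only — an autapomorphy, so it tells us nothing about relationships among taxa.
Only Epsilon and Eta show the derived state '1' for V, supporting them as a clade.
VI: derived state '1' in Delta and Zeta only — synapomorphy for {Delta, Zeta}.
VII: derived state '1' in Beta, Epsilon, and Eta only — synapomorphy for {Beta, Epsilon, Eta}.
Most parsimonious ingroup topology: (((Beta,(Epsilon,Eta)),(Delta,Zeta)),Alpha).
Epsilon and Eta form a cherry on this tree, so they are sister taxa.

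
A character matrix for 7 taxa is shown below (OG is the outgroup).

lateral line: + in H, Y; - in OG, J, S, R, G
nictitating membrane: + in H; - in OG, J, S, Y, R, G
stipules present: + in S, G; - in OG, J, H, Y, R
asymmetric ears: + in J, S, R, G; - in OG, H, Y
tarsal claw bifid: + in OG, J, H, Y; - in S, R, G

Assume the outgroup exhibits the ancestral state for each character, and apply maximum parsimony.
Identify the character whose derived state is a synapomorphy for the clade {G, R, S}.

tarsal claw bifid

Character polarity is set by the outgroup: the derived state is whichever differs from the outgroup's state, so for tarsal claw bifid the derived state is '-', and for the remaining characters it is '+'.
lateral line: derived state '+' in H and Y only — synapomorphy for {H, Y}.
nictitating membrane: derived state '+' in H only — an autapomorphy, so it tells us nothing about relationships among taxa.
Only G and S show the derived state '+' for stipules present, supporting them as a clade.
Only G, J, R, and S show the derived state '+' for asymmetric ears, supporting them as a clade.
Only G, R, and S show the derived state '-' for tarsal claw bifid, supporting them as a clade.
Most parsimonious ingroup topology: ((J,((S,G),R)),(H,Y)).
The clade {G, R, S} is supported by tarsal claw bifid: its derived state '-' occurs in exactly those taxa and in no other taxon (including the outgroup).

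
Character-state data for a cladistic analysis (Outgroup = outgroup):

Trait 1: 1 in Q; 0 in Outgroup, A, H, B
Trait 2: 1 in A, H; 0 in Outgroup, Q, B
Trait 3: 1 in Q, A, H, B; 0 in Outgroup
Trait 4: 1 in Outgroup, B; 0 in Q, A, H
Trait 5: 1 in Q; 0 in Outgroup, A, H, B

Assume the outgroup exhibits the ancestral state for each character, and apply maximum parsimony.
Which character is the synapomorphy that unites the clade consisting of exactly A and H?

Character polarity is set by the outgroup: the derived state is whichever differs from the outgroup's state, so for Trait 4 the derived state is '0', and for the remaining characters it is '1'.
Trait 1: derived state '1' in Q only — an autapomorphy, so it tells us nothing about relationships among taxa.
Trait 2 (derived state '1') is shared by A and H — a synapomorphy uniting that clade.
All ingroup taxa share the derived state '1' for Trait 3; it defines the ingroup but does not resolve relationships within it.
Trait 4 (derived state '0') is shared by A, H, and Q — a synapomorphy uniting that clade.
Trait 5: derived state '1' in Q only — an autapomorphy, so it tells us nothing about relationships among taxa.
Most parsimonious ingroup topology: ((Q,(A,H)),B).
The clade {A, H} is supported by Trait 2: its derived state '1' occurs in exactly those taxa and in no other taxon (including the outgroup).

Trait 2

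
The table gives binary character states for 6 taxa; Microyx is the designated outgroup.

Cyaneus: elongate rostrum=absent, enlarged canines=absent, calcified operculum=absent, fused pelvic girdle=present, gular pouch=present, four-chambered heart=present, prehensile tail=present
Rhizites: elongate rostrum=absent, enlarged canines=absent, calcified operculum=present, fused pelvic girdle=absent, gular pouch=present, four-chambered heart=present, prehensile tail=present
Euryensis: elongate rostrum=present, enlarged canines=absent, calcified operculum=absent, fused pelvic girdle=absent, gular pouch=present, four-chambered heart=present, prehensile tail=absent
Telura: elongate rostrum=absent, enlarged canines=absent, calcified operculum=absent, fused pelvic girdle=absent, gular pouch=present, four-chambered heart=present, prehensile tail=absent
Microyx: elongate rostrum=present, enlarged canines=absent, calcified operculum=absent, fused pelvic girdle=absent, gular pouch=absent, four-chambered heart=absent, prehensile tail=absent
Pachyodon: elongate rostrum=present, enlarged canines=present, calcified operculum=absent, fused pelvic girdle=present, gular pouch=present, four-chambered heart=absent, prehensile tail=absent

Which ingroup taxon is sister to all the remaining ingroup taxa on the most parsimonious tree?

Character polarity is set by the outgroup: the derived state is whichever differs from the outgroup's state, so for elongate rostrum the derived state is 'absent', and for the remaining characters it is 'present'.
elongate rostrum (derived state 'absent') is shared by Cyaneus, Rhizites, and Telura — a synapomorphy uniting that clade.
enlarged canines (derived state 'present') is unique to Pachyodon (autapomorphy; uninformative for grouping).
calcified operculum: derived state 'present' in Rhizites only — an autapomorphy, so it tells us nothing about relationships among taxa.
fused pelvic girdle groups Cyaneus and Pachyodon, which is incompatible with the clades supported by the remaining characters; treating it as convergent (homoplasy) costs fewer steps than any alternative tree.
gular pouch (derived state 'present') is shared by all ingroup taxa — unites the whole ingroup.
Only Cyaneus, Euryensis, Rhizites, and Telura show the derived state 'present' for four-chambered heart, supporting them as a clade.
prehensile tail: derived state 'present' in Cyaneus and Rhizites only — synapomorphy for {Cyaneus, Rhizites}.
Most parsimonious ingroup topology: (((Telura,(Cyaneus,Rhizites)),Euryensis),Pachyodon).
Pachyodon is sister to the clade containing all other ingroup taxa, so it is the earliest-diverging (most basal) ingroup lineage.

Pachyodon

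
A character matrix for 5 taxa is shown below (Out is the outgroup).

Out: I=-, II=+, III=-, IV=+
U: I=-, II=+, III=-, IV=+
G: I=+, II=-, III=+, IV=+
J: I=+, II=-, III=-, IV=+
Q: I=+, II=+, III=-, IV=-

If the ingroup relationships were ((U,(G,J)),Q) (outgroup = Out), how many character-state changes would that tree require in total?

5

Map each character onto ((U,(G,J)),Q) (rooted by Out) and count the minimum state changes it requires (Fitch parsimony):
I: 2; II: 1; III: 1; IV: 1.
Total tree length = 5.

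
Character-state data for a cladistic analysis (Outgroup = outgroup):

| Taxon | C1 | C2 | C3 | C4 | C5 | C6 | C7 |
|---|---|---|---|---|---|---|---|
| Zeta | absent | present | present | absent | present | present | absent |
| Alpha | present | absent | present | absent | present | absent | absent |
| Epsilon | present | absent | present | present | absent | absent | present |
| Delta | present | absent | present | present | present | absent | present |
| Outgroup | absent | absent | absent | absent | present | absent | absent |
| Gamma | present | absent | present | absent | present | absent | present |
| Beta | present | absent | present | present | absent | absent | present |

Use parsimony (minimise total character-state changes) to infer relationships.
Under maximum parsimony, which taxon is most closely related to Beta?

Character polarity is set by the outgroup: the derived state is whichever differs from the outgroup's state, so for C5 the derived state is 'absent', and for the remaining characters it is 'present'.
Only Alpha, Beta, Delta, Epsilon, and Gamma show the derived state 'present' for C1, supporting them as a clade.
C2 (derived state 'present') is unique to Zeta (autapomorphy; uninformative for grouping).
C3 (derived state 'present') is shared by all ingroup taxa — unites the whole ingroup.
Only Beta, Delta, and Epsilon show the derived state 'present' for C4, supporting them as a clade.
C5: derived state 'absent' in Beta and Epsilon only — synapomorphy for {Beta, Epsilon}.
C6: derived state 'present' in Zeta only — an autapomorphy, so it tells us nothing about relationships among taxa.
C7 (derived state 'present') is shared by Beta, Delta, Epsilon, and Gamma — a synapomorphy uniting that clade.
Most parsimonious ingroup topology: (((Gamma,((Epsilon,Beta),Delta)),Alpha),Zeta).
Beta and Epsilon form a cherry on this tree, so they are sister taxa.

Epsilon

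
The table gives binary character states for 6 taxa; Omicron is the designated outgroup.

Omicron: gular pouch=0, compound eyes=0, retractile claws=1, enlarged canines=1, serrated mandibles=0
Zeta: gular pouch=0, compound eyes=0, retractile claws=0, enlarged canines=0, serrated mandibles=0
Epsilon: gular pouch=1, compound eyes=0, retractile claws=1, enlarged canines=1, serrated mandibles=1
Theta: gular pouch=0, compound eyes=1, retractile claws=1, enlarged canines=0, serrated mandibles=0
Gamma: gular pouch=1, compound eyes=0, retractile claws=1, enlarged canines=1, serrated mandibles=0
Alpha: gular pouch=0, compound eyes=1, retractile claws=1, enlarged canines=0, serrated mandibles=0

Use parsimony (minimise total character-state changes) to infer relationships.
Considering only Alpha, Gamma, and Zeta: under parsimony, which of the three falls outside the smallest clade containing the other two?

Gamma

Character polarity is set by the outgroup: the derived state is whichever differs from the outgroup's state, so for retractile claws, enlarged canines the derived state is '0', and for the remaining characters it is '1'.
Only Epsilon and Gamma show the derived state '1' for gular pouch, supporting them as a clade.
compound eyes: derived state '1' in Alpha and Theta only — synapomorphy for {Alpha, Theta}.
retractile claws (derived state '0') is unique to Zeta (autapomorphy; uninformative for grouping).
Only Alpha, Theta, and Zeta show the derived state '0' for enlarged canines, supporting them as a clade.
serrated mandibles (derived state '1') is unique to Epsilon (autapomorphy; uninformative for grouping).
Most parsimonious ingroup topology: ((Zeta,(Theta,Alpha)),(Epsilon,Gamma)).
Zeta and Alpha share a more recent common ancestor with each other than either does with Gamma, so Gamma is the least closely related of the three.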